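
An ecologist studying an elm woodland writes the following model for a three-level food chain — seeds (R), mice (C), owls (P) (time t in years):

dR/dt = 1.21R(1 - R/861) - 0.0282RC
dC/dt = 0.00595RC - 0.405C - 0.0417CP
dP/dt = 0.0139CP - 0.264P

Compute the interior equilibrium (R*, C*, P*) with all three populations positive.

From dP/dt = 0: 0.0139C* = 0.264, so C* = 19.
From dR/dt = 0: 1.21(1 - R*/861) = 0.0282·19, giving R* = 861·(1 - 0.443) = 480.
From dC/dt = 0: 0.00595·480 - 0.405 = 0.0417P*, so P* = 2.45/0.0417 = 58.8.

R* ≈ 480, C* ≈ 19, P* ≈ 58.8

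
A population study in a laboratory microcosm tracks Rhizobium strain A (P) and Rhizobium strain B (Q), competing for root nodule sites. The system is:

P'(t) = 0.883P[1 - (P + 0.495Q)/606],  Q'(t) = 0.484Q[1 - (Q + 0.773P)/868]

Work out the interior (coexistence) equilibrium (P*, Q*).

P* ≈ 286, Q* ≈ 647

Setting both brackets to zero gives the nullclines P + 0.495Q = 606 and 0.773P + Q = 868.
Substituting Q = 868 - 0.773P into the first: P(1 - 0.495·0.773) = 606 - 0.495·868.
So P* = 176/0.617 = 286, and then Q* = 868 - 0.773·286 = 647.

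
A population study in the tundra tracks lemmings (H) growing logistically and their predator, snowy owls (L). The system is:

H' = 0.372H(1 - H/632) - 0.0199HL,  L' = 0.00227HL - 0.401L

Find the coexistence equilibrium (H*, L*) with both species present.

From dL/dt = 0 with L > 0: 0.00227H* = 0.401, so H* = 177.
Substitute into dH/dt = 0: 0.372(1 - 177/632) = 0.0199L*.
The bracket is 0.72, giving L* = 0.268/0.0199 = 13.5.

H* ≈ 177, L* ≈ 13.5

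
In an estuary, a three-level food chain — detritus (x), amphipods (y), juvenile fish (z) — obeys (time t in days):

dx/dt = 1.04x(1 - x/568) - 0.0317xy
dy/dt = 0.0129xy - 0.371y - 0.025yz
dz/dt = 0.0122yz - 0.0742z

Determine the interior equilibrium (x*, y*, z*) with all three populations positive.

From dz/dt = 0: 0.0122y* = 0.0742, so y* = 6.08.
From dx/dt = 0: 1.04(1 - x*/568) = 0.0317·6.08, giving x* = 568·(1 - 0.185) = 463.
From dy/dt = 0: 0.0129·463 - 0.371 = 0.025z*, so z* = 5.6/0.025 = 224.

x* ≈ 463, y* ≈ 6.08, z* ≈ 224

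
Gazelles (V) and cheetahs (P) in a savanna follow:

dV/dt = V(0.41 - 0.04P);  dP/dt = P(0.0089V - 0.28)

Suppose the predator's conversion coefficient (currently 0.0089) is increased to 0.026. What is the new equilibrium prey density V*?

At the interior fixed point, setting dP/dt = 0 with P > 0 fixes V* = (predator death rate)/(VP coefficient) — independent of the other coefficients.
With the change, V* = 0.28/0.026 = 10.8; it falls from 31.5.

V* ≈ 10.8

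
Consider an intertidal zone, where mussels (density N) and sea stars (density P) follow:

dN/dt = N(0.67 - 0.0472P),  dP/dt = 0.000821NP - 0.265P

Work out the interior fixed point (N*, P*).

N* ≈ 323, P* ≈ 14.2

Set dP/dt = 0 with P > 0: 0.000821N - 0.265 = 0, so N* = 0.265/0.000821 = 323.
Set dN/dt = 0 with N > 0: 0.67 - 0.0472P = 0, so P* = 0.67/0.0472 = 14.2.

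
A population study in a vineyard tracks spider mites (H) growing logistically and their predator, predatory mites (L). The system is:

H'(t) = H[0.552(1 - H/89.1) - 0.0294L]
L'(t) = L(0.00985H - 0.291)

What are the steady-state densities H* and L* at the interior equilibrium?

From dL/dt = 0 with L > 0: 0.00985H* = 0.291, so H* = 29.5.
Substitute into dH/dt = 0: 0.552(1 - 29.5/89.1) = 0.0294L*.
The bracket is 0.668, giving L* = 0.369/0.0294 = 12.6.

H* ≈ 29.5, L* ≈ 12.6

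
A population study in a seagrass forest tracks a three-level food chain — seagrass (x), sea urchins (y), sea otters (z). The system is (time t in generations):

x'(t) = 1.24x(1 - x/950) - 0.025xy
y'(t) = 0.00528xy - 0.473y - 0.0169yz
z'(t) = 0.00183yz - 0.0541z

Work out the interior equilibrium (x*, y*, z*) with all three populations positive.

From dz/dt = 0: 0.00183y* = 0.0541, so y* = 29.6.
From dx/dt = 0: 1.24(1 - x*/950) = 0.025·29.6, giving x* = 950·(1 - 0.596) = 384.
From dy/dt = 0: 0.00528·384 - 0.473 = 0.0169z*, so z* = 1.55/0.0169 = 91.9.

x* ≈ 384, y* ≈ 29.6, z* ≈ 91.9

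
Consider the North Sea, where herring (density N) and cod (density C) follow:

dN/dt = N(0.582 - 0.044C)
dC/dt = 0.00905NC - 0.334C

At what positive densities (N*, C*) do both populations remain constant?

Set dC/dt = 0 with C > 0: 0.00905N - 0.334 = 0, so N* = 0.334/0.00905 = 36.9.
Set dN/dt = 0 with N > 0: 0.582 - 0.044C = 0, so C* = 0.582/0.044 = 13.2.

N* ≈ 36.9, C* ≈ 13.2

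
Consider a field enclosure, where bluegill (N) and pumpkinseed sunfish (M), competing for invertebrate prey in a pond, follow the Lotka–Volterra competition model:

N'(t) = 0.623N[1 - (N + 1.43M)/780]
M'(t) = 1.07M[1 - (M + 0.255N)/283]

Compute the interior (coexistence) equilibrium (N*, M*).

Setting both brackets to zero gives the nullclines N + 1.43M = 780 and 0.255N + M = 283.
Substituting M = 283 - 0.255N into the first: N(1 - 1.43·0.255) = 780 - 1.43·283.
So N* = 375/0.635 = 591, and then M* = 283 - 0.255·591 = 132.

N* ≈ 591, M* ≈ 132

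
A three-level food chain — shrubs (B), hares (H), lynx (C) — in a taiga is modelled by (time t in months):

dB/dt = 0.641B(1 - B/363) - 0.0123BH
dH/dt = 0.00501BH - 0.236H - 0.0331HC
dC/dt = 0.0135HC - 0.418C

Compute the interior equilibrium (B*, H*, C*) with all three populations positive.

B* ≈ 147, H* ≈ 31, C* ≈ 15.2

From dC/dt = 0: 0.0135H* = 0.418, so H* = 31.
From dB/dt = 0: 0.641(1 - B*/363) = 0.0123·31, giving B* = 363·(1 - 0.594) = 147.
From dH/dt = 0: 0.00501·147 - 0.236 = 0.0331C*, so C* = 0.502/0.0331 = 15.2.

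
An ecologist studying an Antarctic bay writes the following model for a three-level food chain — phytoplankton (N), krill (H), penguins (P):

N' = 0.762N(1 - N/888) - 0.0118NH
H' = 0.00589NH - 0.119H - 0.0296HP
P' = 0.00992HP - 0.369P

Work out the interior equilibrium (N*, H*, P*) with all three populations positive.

From dP/dt = 0: 0.00992H* = 0.369, so H* = 37.2.
From dN/dt = 0: 0.762(1 - N*/888) = 0.0118·37.2, giving N* = 888·(1 - 0.576) = 376.
From dH/dt = 0: 0.00589·376 - 0.119 = 0.0296P*, so P* = 2.1/0.0296 = 70.9.

N* ≈ 376, H* ≈ 37.2, P* ≈ 70.9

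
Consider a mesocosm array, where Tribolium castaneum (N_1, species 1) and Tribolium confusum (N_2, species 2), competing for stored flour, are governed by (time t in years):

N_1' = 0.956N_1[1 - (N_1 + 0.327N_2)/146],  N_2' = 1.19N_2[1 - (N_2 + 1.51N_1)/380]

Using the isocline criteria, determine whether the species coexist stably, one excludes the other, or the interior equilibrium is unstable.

stable coexistence

Compare the nullcline intercepts: K1/α12 = 146/0.327 = 446 > K2 = 380; K2/α21 = 380/1.51 = 252 > K1 = 146.
Since both inequalities hold, each species can invade when rare, so the interior equilibrium is stable.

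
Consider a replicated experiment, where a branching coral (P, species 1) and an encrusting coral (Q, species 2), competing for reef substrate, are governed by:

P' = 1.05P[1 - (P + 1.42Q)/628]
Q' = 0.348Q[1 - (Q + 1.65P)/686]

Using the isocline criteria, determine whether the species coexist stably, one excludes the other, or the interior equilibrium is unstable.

unstable coexistence (outcome depends on initial conditions)

Compare the nullcline intercepts: K1/α12 = 628/1.42 = 442 < K2 = 686; K2/α21 = 686/1.65 = 416 < K1 = 628.
Since both are reversed, neither can invade when rare; the interior point is a saddle.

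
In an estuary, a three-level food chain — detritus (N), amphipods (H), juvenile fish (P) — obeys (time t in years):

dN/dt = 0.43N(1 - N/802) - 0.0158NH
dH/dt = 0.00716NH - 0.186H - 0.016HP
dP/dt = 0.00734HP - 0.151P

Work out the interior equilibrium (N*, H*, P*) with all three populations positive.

From dP/dt = 0: 0.00734H* = 0.151, so H* = 20.6.
From dN/dt = 0: 0.43(1 - N*/802) = 0.0158·20.6, giving N* = 802·(1 - 0.756) = 196.
From dH/dt = 0: 0.00716·196 - 0.186 = 0.016P*, so P* = 1.22/0.016 = 76.

N* ≈ 196, H* ≈ 20.6, P* ≈ 76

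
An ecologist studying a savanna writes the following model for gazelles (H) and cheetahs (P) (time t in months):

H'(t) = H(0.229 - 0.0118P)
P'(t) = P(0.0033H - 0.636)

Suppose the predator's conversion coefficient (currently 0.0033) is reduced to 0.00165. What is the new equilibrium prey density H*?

H* ≈ 385

At the interior fixed point, setting dP/dt = 0 with P > 0 fixes H* = (predator death rate)/(HP coefficient) — independent of the other coefficients.
With the change, H* = 0.636/0.00165 = 385; it rises from 193.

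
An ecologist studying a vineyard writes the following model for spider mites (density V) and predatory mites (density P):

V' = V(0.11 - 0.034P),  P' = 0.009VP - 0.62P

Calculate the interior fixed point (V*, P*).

Set dP/dt = 0 with P > 0: 0.009V - 0.62 = 0, so V* = 0.62/0.009 = 68.9.
Set dV/dt = 0 with V > 0: 0.11 - 0.034P = 0, so P* = 0.11/0.034 = 3.24.

V* ≈ 68.9, P* ≈ 3.24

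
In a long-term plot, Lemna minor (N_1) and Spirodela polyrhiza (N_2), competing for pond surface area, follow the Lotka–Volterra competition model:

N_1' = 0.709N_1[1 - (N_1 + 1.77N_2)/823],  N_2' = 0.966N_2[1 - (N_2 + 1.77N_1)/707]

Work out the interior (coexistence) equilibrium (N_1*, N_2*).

Setting both brackets to zero gives the nullclines N_1 + 1.77N_2 = 823 and 1.77N_1 + N_2 = 707.
Substituting N_2 = 707 - 1.77N_1 into the first: N_1(1 - 1.77·1.77) = 823 - 1.77·707.
So N_1* = -428/-2.13 = 201, and then N_2* = 707 - 1.77·201 = 351.

N_1* ≈ 201, N_2* ≈ 351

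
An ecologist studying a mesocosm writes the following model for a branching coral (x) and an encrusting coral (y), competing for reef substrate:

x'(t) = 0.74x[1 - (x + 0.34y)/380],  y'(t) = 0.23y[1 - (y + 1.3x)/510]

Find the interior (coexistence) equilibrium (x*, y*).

x* ≈ 370, y* ≈ 28.7

Setting both brackets to zero gives the nullclines x + 0.34y = 380 and 1.3x + y = 510.
Substituting y = 510 - 1.3x into the first: x(1 - 0.34·1.3) = 380 - 0.34·510.
So x* = 207/0.558 = 370, and then y* = 510 - 1.3·370 = 28.7.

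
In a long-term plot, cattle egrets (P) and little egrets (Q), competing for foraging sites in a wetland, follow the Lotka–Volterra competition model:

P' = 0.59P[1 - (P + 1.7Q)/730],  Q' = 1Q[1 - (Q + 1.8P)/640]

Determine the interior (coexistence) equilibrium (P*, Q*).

P* ≈ 174, Q* ≈ 327

Setting both brackets to zero gives the nullclines P + 1.7Q = 730 and 1.8P + Q = 640.
Substituting Q = 640 - 1.8P into the first: P(1 - 1.7·1.8) = 730 - 1.7·640.
So P* = -358/-2.06 = 174, and then Q* = 640 - 1.8·174 = 327.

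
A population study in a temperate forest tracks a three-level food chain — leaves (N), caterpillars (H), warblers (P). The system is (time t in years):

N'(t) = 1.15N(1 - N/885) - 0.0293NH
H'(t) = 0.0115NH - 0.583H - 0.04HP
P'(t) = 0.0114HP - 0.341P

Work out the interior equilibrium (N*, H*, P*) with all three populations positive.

N* ≈ 211, H* ≈ 29.9, P* ≈ 46

From dP/dt = 0: 0.0114H* = 0.341, so H* = 29.9.
From dN/dt = 0: 1.15(1 - N*/885) = 0.0293·29.9, giving N* = 885·(1 - 0.762) = 211.
From dH/dt = 0: 0.0115·211 - 0.583 = 0.04P*, so P* = 1.84/0.04 = 46.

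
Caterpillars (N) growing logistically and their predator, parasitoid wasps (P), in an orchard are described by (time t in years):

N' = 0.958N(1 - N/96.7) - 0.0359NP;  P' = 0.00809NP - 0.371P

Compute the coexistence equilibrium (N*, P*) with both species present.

N* ≈ 45.9, P* ≈ 14

From dP/dt = 0 with P > 0: 0.00809N* = 0.371, so N* = 45.9.
Substitute into dN/dt = 0: 0.958(1 - 45.9/96.7) = 0.0359P*.
The bracket is 0.526, giving P* = 0.504/0.0359 = 14.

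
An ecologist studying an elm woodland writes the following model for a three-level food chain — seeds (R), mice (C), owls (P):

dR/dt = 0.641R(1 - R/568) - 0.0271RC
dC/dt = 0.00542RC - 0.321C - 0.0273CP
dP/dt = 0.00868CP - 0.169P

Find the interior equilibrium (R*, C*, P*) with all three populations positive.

From dP/dt = 0: 0.00868C* = 0.169, so C* = 19.5.
From dR/dt = 0: 0.641(1 - R*/568) = 0.0271·19.5, giving R* = 568·(1 - 0.823) = 100.
From dC/dt = 0: 0.00542·100 - 0.321 = 0.0273P*, so P* = 0.223/0.0273 = 8.18.

R* ≈ 100, C* ≈ 19.5, P* ≈ 8.18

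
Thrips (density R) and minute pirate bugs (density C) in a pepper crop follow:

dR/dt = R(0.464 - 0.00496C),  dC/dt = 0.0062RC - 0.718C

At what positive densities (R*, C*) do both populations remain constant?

Set dC/dt = 0 with C > 0: 0.0062R - 0.718 = 0, so R* = 0.718/0.0062 = 116.
Set dR/dt = 0 with R > 0: 0.464 - 0.00496C = 0, so C* = 0.464/0.00496 = 93.5.

R* ≈ 116, C* ≈ 93.5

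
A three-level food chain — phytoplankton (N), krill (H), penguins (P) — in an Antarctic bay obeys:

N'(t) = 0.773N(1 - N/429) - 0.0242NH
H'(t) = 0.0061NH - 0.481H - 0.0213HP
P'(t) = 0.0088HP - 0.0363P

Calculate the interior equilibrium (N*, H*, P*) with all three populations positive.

From dP/dt = 0: 0.0088H* = 0.0363, so H* = 4.12.
From dN/dt = 0: 0.773(1 - N*/429) = 0.0242·4.12, giving N* = 429·(1 - 0.129) = 374.
From dH/dt = 0: 0.0061·374 - 0.481 = 0.0213P*, so P* = 1.8/0.0213 = 84.4.

N* ≈ 374, H* ≈ 4.12, P* ≈ 84.4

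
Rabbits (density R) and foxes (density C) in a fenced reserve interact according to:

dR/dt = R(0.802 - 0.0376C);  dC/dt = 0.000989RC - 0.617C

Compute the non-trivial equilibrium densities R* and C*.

R* ≈ 624, C* ≈ 21.3

Set dC/dt = 0 with C > 0: 0.000989R - 0.617 = 0, so R* = 0.617/0.000989 = 624.
Set dR/dt = 0 with R > 0: 0.802 - 0.0376C = 0, so C* = 0.802/0.0376 = 21.3.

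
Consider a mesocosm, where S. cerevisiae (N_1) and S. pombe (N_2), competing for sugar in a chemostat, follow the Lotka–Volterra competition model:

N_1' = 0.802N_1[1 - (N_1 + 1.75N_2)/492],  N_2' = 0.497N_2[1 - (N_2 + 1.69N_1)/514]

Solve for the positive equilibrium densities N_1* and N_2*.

N_1* ≈ 208, N_2* ≈ 162

Setting both brackets to zero gives the nullclines N_1 + 1.75N_2 = 492 and 1.69N_1 + N_2 = 514.
Substituting N_2 = 514 - 1.69N_1 into the first: N_1(1 - 1.75·1.69) = 492 - 1.75·514.
So N_1* = -408/-1.96 = 208, and then N_2* = 514 - 1.69·208 = 162.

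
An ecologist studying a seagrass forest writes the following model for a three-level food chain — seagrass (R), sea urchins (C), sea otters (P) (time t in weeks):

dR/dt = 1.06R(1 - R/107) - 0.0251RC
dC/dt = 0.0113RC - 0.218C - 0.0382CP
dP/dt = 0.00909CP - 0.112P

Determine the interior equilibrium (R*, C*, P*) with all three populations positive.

From dP/dt = 0: 0.00909C* = 0.112, so C* = 12.3.
From dR/dt = 0: 1.06(1 - R*/107) = 0.0251·12.3, giving R* = 107·(1 - 0.292) = 75.8.
From dC/dt = 0: 0.0113·75.8 - 0.218 = 0.0382P*, so P* = 0.638/0.0382 = 16.7.

R* ≈ 75.8, C* ≈ 12.3, P* ≈ 16.7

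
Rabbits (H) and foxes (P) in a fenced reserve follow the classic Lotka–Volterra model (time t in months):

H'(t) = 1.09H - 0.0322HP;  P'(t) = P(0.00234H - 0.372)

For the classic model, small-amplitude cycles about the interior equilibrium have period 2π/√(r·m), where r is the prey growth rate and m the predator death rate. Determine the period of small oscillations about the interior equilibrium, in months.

Here r = 1.09 and m = 0.372, so r·m = 0.405.
ω = √0.405 = 0.637 per month, hence T = 2π/ω ≈ 9.87 months.

T ≈ 9.87 months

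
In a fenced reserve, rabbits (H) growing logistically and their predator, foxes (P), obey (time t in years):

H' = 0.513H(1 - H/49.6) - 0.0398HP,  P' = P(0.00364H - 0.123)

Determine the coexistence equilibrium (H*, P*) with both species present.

From dP/dt = 0 with P > 0: 0.00364H* = 0.123, so H* = 33.8.
Substitute into dH/dt = 0: 0.513(1 - 33.8/49.6) = 0.0398P*.
The bracket is 0.319, giving P* = 0.164/0.0398 = 4.11.

H* ≈ 33.8, P* ≈ 4.11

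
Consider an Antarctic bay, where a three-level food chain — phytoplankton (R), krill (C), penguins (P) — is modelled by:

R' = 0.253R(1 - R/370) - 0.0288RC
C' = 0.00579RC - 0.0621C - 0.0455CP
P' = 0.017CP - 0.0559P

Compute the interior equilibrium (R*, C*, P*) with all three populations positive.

From dP/dt = 0: 0.017C* = 0.0559, so C* = 3.29.
From dR/dt = 0: 0.253(1 - R*/370) = 0.0288·3.29, giving R* = 370·(1 - 0.374) = 232.
From dC/dt = 0: 0.00579·232 - 0.0621 = 0.0455P*, so P* = 1.28/0.0455 = 28.1.

R* ≈ 232, C* ≈ 3.29, P* ≈ 28.1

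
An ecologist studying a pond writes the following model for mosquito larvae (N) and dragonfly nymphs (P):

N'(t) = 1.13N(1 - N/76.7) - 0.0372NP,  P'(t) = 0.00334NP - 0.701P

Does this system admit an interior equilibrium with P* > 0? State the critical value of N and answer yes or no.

Threshold N = 210; K < 210, so no, the predator goes extinct.

The predator equation gives dP/dt > 0 only when N > 0.701/0.00334 = 210.
Without the predator, N → K = 76.7. Since 76.7 < 210, the predator cannot invade.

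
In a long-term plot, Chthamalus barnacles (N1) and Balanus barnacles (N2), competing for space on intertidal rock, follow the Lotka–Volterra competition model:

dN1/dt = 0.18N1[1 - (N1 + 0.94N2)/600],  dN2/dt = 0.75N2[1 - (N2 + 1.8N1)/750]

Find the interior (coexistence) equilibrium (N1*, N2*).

N1* ≈ 152, N2* ≈ 477

Setting both brackets to zero gives the nullclines N1 + 0.94N2 = 600 and 1.8N1 + N2 = 750.
Substituting N2 = 750 - 1.8N1 into the first: N1(1 - 0.94·1.8) = 600 - 0.94·750.
So N1* = -105/-0.692 = 152, and then N2* = 750 - 1.8·152 = 477.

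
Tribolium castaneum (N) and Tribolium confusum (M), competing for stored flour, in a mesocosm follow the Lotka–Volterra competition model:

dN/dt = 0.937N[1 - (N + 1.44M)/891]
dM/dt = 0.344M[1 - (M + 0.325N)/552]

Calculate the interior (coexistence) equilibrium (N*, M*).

Setting both brackets to zero gives the nullclines N + 1.44M = 891 and 0.325N + M = 552.
Substituting M = 552 - 0.325N into the first: N(1 - 1.44·0.325) = 891 - 1.44·552.
So N* = 96.1/0.532 = 181, and then M* = 552 - 0.325·181 = 493.

N* ≈ 181, M* ≈ 493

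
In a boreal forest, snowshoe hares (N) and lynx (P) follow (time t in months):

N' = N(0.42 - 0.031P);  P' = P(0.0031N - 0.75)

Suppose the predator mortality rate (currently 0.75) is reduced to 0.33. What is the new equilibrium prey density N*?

At the interior fixed point, setting dP/dt = 0 with P > 0 fixes N* = (predator death rate)/(NP coefficient) — independent of the other coefficients.
With the change, N* = 0.33/0.0031 = 106; it falls from 242.

N* ≈ 106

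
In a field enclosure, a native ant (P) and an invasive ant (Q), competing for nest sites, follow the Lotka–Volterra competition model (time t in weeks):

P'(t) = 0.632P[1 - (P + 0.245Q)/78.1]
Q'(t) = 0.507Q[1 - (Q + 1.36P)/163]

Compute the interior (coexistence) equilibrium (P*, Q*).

P* ≈ 57.2, Q* ≈ 85.2

Setting both brackets to zero gives the nullclines P + 0.245Q = 78.1 and 1.36P + Q = 163.
Substituting Q = 163 - 1.36P into the first: P(1 - 0.245·1.36) = 78.1 - 0.245·163.
So P* = 38.2/0.667 = 57.2, and then Q* = 163 - 1.36·57.2 = 85.2.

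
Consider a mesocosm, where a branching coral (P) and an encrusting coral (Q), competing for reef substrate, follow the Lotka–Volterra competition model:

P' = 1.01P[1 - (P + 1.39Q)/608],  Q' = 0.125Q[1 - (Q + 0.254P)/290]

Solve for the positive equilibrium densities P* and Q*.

Setting both brackets to zero gives the nullclines P + 1.39Q = 608 and 0.254P + Q = 290.
Substituting Q = 290 - 0.254P into the first: P(1 - 1.39·0.254) = 608 - 1.39·290.
So P* = 205/0.647 = 317, and then Q* = 290 - 0.254·317 = 210.

P* ≈ 317, Q* ≈ 210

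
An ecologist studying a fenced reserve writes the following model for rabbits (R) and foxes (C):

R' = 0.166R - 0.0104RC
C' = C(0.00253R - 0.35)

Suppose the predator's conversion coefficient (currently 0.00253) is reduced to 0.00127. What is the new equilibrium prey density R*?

R* ≈ 276

At the interior fixed point, setting dC/dt = 0 with C > 0 fixes R* = (predator death rate)/(RC coefficient) — independent of the other coefficients.
With the change, R* = 0.35/0.00127 = 276; it rises from 138.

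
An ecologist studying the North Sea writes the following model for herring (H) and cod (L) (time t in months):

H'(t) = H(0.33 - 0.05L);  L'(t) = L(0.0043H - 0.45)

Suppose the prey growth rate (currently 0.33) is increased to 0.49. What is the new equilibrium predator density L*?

L* ≈ 9.8

At the interior fixed point, setting dH/dt = 0 with H > 0 fixes L* = (prey growth rate)/(HL coefficient) — independent of the other coefficients.
With the change, L* = 0.49/0.05 = 9.8; it rises from 6.6.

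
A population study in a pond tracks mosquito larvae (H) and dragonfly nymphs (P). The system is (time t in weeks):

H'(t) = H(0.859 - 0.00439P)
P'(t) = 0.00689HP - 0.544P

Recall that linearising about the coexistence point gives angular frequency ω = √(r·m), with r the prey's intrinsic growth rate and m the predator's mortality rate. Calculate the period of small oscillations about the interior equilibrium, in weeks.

T ≈ 9.19 weeks

Here r = 0.859 and m = 0.544, so r·m = 0.467.
ω = √0.467 = 0.684 per week, hence T = 2π/ω ≈ 9.19 weeks.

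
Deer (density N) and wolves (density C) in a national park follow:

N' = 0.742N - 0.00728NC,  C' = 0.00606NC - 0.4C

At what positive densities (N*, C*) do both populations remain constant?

N* ≈ 66, C* ≈ 102

Set dC/dt = 0 with C > 0: 0.00606N - 0.4 = 0, so N* = 0.4/0.00606 = 66.
Set dN/dt = 0 with N > 0: 0.742 - 0.00728C = 0, so C* = 0.742/0.00728 = 102.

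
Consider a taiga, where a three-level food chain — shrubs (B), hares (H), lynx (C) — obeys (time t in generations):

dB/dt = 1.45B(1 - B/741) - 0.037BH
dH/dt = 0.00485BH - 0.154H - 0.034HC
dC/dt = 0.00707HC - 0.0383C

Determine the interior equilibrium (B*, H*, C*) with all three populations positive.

B* ≈ 639, H* ≈ 5.42, C* ≈ 86.6

From dC/dt = 0: 0.00707H* = 0.0383, so H* = 5.42.
From dB/dt = 0: 1.45(1 - B*/741) = 0.037·5.42, giving B* = 741·(1 - 0.138) = 639.
From dH/dt = 0: 0.00485·639 - 0.154 = 0.034C*, so C* = 2.94/0.034 = 86.6.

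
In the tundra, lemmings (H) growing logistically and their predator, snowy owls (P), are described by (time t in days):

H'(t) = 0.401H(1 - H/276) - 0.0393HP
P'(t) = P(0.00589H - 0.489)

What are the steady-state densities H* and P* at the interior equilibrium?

From dP/dt = 0 with P > 0: 0.00589H* = 0.489, so H* = 83.
Substitute into dH/dt = 0: 0.401(1 - 83/276) = 0.0393P*.
The bracket is 0.699, giving P* = 0.28/0.0393 = 7.13.

H* ≈ 83, P* ≈ 7.13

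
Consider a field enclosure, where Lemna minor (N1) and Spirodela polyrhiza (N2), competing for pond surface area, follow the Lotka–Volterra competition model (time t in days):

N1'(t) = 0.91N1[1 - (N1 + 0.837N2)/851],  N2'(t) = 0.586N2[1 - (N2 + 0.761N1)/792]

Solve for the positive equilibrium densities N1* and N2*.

N1* ≈ 518, N2* ≈ 398

Setting both brackets to zero gives the nullclines N1 + 0.837N2 = 851 and 0.761N1 + N2 = 792.
Substituting N2 = 792 - 0.761N1 into the first: N1(1 - 0.837·0.761) = 851 - 0.837·792.
So N1* = 188/0.363 = 518, and then N2* = 792 - 0.761·518 = 398.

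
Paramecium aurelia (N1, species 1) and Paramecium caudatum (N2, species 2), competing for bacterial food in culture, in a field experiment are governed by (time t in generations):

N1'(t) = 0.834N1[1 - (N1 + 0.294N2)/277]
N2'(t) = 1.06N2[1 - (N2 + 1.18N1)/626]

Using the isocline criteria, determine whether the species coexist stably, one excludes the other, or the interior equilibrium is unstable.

stable coexistence

Compare the nullcline intercepts: K1/α12 = 277/0.294 = 942 > K2 = 626; K2/α21 = 626/1.18 = 531 > K1 = 277.
Since both inequalities hold, each species can invade when rare, so the interior equilibrium is stable.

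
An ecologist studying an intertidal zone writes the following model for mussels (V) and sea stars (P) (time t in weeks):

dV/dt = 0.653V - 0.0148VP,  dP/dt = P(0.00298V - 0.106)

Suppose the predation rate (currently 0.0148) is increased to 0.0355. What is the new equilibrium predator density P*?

P* ≈ 18.4

At the interior fixed point, setting dV/dt = 0 with V > 0 fixes P* = (prey growth rate)/(VP coefficient) — independent of the other coefficients.
With the change, P* = 0.653/0.0355 = 18.4; it falls from 44.1.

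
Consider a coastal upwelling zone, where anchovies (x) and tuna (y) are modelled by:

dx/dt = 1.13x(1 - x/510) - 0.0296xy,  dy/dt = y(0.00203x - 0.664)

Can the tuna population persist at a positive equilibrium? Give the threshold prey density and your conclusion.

The predator equation gives dy/dt > 0 only when x > 0.664/0.00203 = 327.
Without the predator, x → K = 510. Since 510 > 327, the predator can invade and persist.

Threshold x = 327; K > 327, so yes, the predator persists.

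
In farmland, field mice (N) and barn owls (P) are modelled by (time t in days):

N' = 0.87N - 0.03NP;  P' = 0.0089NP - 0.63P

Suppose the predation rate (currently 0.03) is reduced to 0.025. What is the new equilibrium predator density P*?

At the interior fixed point, setting dN/dt = 0 with N > 0 fixes P* = (prey growth rate)/(NP coefficient) — independent of the other coefficients.
With the change, P* = 0.87/0.025 = 34.8; it rises from 29.

P* ≈ 34.8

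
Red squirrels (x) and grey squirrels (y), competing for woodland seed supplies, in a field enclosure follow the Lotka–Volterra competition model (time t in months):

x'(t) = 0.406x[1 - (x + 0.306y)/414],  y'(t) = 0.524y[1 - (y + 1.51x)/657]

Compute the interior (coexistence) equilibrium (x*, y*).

x* ≈ 396, y* ≈ 59.2

Setting both brackets to zero gives the nullclines x + 0.306y = 414 and 1.51x + y = 657.
Substituting y = 657 - 1.51x into the first: x(1 - 0.306·1.51) = 414 - 0.306·657.
So x* = 213/0.538 = 396, and then y* = 657 - 1.51·396 = 59.2.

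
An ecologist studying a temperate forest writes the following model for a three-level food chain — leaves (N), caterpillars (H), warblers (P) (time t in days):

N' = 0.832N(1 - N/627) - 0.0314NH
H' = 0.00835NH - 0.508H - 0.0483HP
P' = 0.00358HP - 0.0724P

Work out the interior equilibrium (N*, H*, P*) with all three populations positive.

N* ≈ 148, H* ≈ 20.2, P* ≈ 15.1

From dP/dt = 0: 0.00358H* = 0.0724, so H* = 20.2.
From dN/dt = 0: 0.832(1 - N*/627) = 0.0314·20.2, giving N* = 627·(1 - 0.763) = 148.
From dH/dt = 0: 0.00835·148 - 0.508 = 0.0483P*, so P* = 0.732/0.0483 = 15.1.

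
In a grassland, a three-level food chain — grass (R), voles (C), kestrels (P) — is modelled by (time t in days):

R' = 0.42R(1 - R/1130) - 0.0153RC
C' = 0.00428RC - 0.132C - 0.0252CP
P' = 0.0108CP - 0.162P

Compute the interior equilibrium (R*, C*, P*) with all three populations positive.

From dP/dt = 0: 0.0108C* = 0.162, so C* = 15.
From dR/dt = 0: 0.42(1 - R*/1130) = 0.0153·15, giving R* = 1130·(1 - 0.546) = 513.
From dC/dt = 0: 0.00428·513 - 0.132 = 0.0252P*, so P* = 2.06/0.0252 = 81.8.

R* ≈ 513, C* ≈ 15, P* ≈ 81.8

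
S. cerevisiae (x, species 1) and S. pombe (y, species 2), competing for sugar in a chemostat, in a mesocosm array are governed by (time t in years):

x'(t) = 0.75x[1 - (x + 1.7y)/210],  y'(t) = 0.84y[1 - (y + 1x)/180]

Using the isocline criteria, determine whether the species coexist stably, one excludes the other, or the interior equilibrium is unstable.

unstable coexistence (outcome depends on initial conditions)

Compare the nullcline intercepts: K1/α12 = 210/1.7 = 124 < K2 = 180; K2/α21 = 180/1 = 180 < K1 = 210.
Since both are reversed, neither can invade when rare; the interior point is a saddle.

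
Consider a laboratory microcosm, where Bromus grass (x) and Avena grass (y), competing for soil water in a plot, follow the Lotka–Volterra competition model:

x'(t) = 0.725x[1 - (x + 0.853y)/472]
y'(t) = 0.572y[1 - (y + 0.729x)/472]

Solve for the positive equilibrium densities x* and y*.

x* ≈ 183, y* ≈ 338

Setting both brackets to zero gives the nullclines x + 0.853y = 472 and 0.729x + y = 472.
Substituting y = 472 - 0.729x into the first: x(1 - 0.853·0.729) = 472 - 0.853·472.
So x* = 69.4/0.378 = 183, and then y* = 472 - 0.729·183 = 338.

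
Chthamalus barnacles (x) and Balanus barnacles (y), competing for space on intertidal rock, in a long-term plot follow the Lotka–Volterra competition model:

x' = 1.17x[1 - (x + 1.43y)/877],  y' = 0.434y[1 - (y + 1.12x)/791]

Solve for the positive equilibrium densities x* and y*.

x* ≈ 422, y* ≈ 318

Setting both brackets to zero gives the nullclines x + 1.43y = 877 and 1.12x + y = 791.
Substituting y = 791 - 1.12x into the first: x(1 - 1.43·1.12) = 877 - 1.43·791.
So x* = -254/-0.602 = 422, and then y* = 791 - 1.12·422 = 318.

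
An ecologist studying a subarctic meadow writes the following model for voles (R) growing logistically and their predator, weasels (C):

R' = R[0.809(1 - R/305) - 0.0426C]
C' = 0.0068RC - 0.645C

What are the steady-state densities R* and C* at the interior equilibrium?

From dC/dt = 0 with C > 0: 0.0068R* = 0.645, so R* = 94.9.
Substitute into dR/dt = 0: 0.809(1 - 94.9/305) = 0.0426C*.
The bracket is 0.689, giving C* = 0.557/0.0426 = 13.1.

R* ≈ 94.9, C* ≈ 13.1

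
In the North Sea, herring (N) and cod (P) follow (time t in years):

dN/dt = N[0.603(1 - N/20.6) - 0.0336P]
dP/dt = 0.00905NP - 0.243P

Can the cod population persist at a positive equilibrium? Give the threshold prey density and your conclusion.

The predator equation gives dP/dt > 0 only when N > 0.243/0.00905 = 26.9.
Without the predator, N → K = 20.6. Since 20.6 < 26.9, the predator cannot invade.

Threshold N = 26.9; K < 26.9, so no, the predator goes extinct.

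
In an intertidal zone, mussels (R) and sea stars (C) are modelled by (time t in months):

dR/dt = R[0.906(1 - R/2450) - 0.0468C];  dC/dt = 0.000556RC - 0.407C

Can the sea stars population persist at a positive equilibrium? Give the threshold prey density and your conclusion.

Threshold R = 732; K > 732, so yes, the predator persists.

The predator equation gives dC/dt > 0 only when R > 0.407/0.000556 = 732.
Without the predator, R → K = 2450. Since 2450 > 732, the predator can invade and persist.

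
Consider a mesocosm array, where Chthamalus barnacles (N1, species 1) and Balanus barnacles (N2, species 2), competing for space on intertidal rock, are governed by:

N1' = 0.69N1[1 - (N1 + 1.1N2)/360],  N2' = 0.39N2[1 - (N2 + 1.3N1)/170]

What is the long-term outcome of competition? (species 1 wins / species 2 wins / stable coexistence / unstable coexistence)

Compare the nullcline intercepts: K1/α12 = 360/1.1 = 327 > K2 = 170; K2/α21 = 170/1.3 = 131 < K1 = 360.
Since the inequalities point opposite ways, species 1 can invade but species 2 cannot.

species 1 excludes species 2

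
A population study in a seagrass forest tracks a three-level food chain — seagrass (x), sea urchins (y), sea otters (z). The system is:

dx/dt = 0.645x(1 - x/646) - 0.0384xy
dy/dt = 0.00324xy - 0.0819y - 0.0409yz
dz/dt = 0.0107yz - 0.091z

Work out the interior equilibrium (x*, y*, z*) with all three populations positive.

From dz/dt = 0: 0.0107y* = 0.091, so y* = 8.5.
From dx/dt = 0: 0.645(1 - x*/646) = 0.0384·8.5, giving x* = 646·(1 - 0.506) = 319.
From dy/dt = 0: 0.00324·319 - 0.0819 = 0.0409z*, so z* = 0.951/0.0409 = 23.3.

x* ≈ 319, y* ≈ 8.5, z* ≈ 23.3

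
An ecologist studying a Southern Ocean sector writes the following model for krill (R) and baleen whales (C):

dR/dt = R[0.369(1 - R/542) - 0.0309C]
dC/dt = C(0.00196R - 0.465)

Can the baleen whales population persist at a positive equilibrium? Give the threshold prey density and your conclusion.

Threshold R = 237; K > 237, so yes, the predator persists.

The predator equation gives dC/dt > 0 only when R > 0.465/0.00196 = 237.
Without the predator, R → K = 542. Since 542 > 237, the predator can invade and persist.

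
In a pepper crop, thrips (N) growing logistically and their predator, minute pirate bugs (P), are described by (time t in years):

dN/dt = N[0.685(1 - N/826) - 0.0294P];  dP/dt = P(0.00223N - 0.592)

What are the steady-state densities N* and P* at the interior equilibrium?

N* ≈ 265, P* ≈ 15.8

From dP/dt = 0 with P > 0: 0.00223N* = 0.592, so N* = 265.
Substitute into dN/dt = 0: 0.685(1 - 265/826) = 0.0294P*.
The bracket is 0.679, giving P* = 0.465/0.0294 = 15.8.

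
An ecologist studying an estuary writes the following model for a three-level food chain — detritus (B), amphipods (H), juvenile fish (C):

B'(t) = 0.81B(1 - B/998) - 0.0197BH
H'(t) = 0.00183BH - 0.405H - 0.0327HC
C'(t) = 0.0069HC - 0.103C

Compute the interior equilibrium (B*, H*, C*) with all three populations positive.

From dC/dt = 0: 0.0069H* = 0.103, so H* = 14.9.
From dB/dt = 0: 0.81(1 - B*/998) = 0.0197·14.9, giving B* = 998·(1 - 0.363) = 636.
From dH/dt = 0: 0.00183·636 - 0.405 = 0.0327C*, so C* = 0.758/0.0327 = 23.2.

B* ≈ 636, H* ≈ 14.9, C* ≈ 23.2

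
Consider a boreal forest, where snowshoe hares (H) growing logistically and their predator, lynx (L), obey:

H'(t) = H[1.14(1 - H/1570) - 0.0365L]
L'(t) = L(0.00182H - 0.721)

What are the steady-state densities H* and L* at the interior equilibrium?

H* ≈ 396, L* ≈ 23.4

From dL/dt = 0 with L > 0: 0.00182H* = 0.721, so H* = 396.
Substitute into dH/dt = 0: 1.14(1 - 396/1570) = 0.0365L*.
The bracket is 0.748, giving L* = 0.852/0.0365 = 23.4.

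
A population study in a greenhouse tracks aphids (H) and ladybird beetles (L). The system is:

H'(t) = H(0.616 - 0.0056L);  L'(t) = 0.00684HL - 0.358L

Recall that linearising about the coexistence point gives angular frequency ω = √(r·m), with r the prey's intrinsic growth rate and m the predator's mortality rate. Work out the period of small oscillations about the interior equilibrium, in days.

Here r = 0.616 and m = 0.358, so r·m = 0.221.
ω = √0.221 = 0.47 per day, hence T = 2π/ω ≈ 13.4 days.

T ≈ 13.4 days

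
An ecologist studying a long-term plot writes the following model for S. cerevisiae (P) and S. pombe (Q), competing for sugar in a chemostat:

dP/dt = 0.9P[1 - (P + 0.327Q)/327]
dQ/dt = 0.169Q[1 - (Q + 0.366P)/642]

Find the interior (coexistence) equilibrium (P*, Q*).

Setting both brackets to zero gives the nullclines P + 0.327Q = 327 and 0.366P + Q = 642.
Substituting Q = 642 - 0.366P into the first: P(1 - 0.327·0.366) = 327 - 0.327·642.
So P* = 117/0.88 = 133, and then Q* = 642 - 0.366·133 = 593.

P* ≈ 133, Q* ≈ 593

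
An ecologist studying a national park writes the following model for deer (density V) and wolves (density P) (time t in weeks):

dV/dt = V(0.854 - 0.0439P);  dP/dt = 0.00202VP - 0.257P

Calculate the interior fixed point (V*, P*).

V* ≈ 127, P* ≈ 19.5

Set dP/dt = 0 with P > 0: 0.00202V - 0.257 = 0, so V* = 0.257/0.00202 = 127.
Set dV/dt = 0 with V > 0: 0.854 - 0.0439P = 0, so P* = 0.854/0.0439 = 19.5.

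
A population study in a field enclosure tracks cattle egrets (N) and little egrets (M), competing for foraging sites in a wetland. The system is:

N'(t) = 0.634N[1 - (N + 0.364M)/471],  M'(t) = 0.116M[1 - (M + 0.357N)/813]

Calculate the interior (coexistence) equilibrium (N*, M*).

N* ≈ 201, M* ≈ 741

Setting both brackets to zero gives the nullclines N + 0.364M = 471 and 0.357N + M = 813.
Substituting M = 813 - 0.357N into the first: N(1 - 0.364·0.357) = 471 - 0.364·813.
So N* = 175/0.87 = 201, and then M* = 813 - 0.357·201 = 741.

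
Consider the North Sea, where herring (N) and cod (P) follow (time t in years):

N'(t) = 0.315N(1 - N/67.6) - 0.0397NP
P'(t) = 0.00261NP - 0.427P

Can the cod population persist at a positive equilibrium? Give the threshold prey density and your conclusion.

The predator equation gives dP/dt > 0 only when N > 0.427/0.00261 = 164.
Without the predator, N → K = 67.6. Since 67.6 < 164, the predator cannot invade.

Threshold N = 164; K < 164, so no, the predator goes extinct.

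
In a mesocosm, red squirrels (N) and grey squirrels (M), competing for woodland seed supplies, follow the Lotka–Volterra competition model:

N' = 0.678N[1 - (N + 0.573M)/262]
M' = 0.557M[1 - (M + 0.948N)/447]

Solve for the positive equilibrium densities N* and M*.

Setting both brackets to zero gives the nullclines N + 0.573M = 262 and 0.948N + M = 447.
Substituting M = 447 - 0.948N into the first: N(1 - 0.573·0.948) = 262 - 0.573·447.
So N* = 5.87/0.457 = 12.8, and then M* = 447 - 0.948·12.8 = 435.

N* ≈ 12.8, M* ≈ 435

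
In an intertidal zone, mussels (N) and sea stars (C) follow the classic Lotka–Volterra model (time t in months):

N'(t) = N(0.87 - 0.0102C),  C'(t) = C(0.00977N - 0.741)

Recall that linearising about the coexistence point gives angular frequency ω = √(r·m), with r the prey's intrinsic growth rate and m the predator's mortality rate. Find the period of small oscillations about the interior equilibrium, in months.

T ≈ 7.83 months

Here r = 0.87 and m = 0.741, so r·m = 0.645.
ω = √0.645 = 0.803 per month, hence T = 2π/ω ≈ 7.83 months.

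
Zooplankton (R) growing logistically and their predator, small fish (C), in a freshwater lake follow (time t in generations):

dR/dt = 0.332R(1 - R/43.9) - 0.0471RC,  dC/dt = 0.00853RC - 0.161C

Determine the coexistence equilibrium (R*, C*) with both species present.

R* ≈ 18.9, C* ≈ 4.02

From dC/dt = 0 with C > 0: 0.00853R* = 0.161, so R* = 18.9.
Substitute into dR/dt = 0: 0.332(1 - 18.9/43.9) = 0.0471C*.
The bracket is 0.57, giving C* = 0.189/0.0471 = 4.02.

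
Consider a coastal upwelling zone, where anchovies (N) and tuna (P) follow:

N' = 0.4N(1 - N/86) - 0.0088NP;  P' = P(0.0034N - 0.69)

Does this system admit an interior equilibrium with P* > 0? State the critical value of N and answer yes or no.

Threshold N = 203; K < 203, so no, the predator goes extinct.

The predator equation gives dP/dt > 0 only when N > 0.69/0.0034 = 203.
Without the predator, N → K = 86. Since 86 < 203, the predator cannot invade.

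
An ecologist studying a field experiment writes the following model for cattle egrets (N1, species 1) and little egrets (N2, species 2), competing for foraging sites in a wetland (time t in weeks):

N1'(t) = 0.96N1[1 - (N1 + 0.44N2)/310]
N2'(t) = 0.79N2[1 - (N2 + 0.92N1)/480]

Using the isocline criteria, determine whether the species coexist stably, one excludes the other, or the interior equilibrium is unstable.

Compare the nullcline intercepts: K1/α12 = 310/0.44 = 705 > K2 = 480; K2/α21 = 480/0.92 = 522 > K1 = 310.
Since both inequalities hold, each species can invade when rare, so the interior equilibrium is stable.

stable coexistence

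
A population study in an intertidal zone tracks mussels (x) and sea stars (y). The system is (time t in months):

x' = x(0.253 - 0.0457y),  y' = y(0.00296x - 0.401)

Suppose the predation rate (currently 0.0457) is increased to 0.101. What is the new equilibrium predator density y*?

y* ≈ 2.5

At the interior fixed point, setting dx/dt = 0 with x > 0 fixes y* = (prey growth rate)/(xy coefficient) — independent of the other coefficients.
With the change, y* = 0.253/0.101 = 2.5; it falls from 5.54.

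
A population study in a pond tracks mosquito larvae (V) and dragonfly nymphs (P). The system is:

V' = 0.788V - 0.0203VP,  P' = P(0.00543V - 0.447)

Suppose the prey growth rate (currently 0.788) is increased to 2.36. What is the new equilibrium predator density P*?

At the interior fixed point, setting dV/dt = 0 with V > 0 fixes P* = (prey growth rate)/(VP coefficient) — independent of the other coefficients.
With the change, P* = 2.36/0.0203 = 116; it rises from 38.8.

P* ≈ 116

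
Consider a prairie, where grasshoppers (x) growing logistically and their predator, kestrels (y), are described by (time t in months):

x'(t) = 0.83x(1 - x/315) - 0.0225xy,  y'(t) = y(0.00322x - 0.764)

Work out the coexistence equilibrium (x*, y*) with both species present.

From dy/dt = 0 with y > 0: 0.00322x* = 0.764, so x* = 237.
Substitute into dx/dt = 0: 0.83(1 - 237/315) = 0.0225y*.
The bracket is 0.247, giving y* = 0.205/0.0225 = 9.1.

x* ≈ 237, y* ≈ 9.1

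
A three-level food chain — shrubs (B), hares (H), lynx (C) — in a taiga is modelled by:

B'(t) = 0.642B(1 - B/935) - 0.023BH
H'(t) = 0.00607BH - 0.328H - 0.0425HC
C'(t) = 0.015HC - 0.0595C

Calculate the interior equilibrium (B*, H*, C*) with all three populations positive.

From dC/dt = 0: 0.015H* = 0.0595, so H* = 3.97.
From dB/dt = 0: 0.642(1 - B*/935) = 0.023·3.97, giving B* = 935·(1 - 0.142) = 802.
From dH/dt = 0: 0.00607·802 - 0.328 = 0.0425C*, so C* = 4.54/0.0425 = 107.

B* ≈ 802, H* ≈ 3.97, C* ≈ 107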